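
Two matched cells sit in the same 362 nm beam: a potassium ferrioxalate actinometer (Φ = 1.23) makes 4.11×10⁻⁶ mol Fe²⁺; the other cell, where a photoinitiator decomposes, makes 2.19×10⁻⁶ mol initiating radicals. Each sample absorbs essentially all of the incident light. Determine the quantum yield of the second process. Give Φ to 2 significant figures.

Φ = 0.66

Photons absorbed by the actinometer: 4.11×10⁻⁶ / 1.23 = 3.341×10⁻⁶ mol.
Φ(unknown) = 2.19×10⁻⁶ / 3.341×10⁻⁶ = 0.66.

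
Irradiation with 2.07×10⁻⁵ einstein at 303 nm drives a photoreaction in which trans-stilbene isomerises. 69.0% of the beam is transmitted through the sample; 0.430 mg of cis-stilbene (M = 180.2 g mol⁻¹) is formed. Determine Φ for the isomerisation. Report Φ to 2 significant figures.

Φ = 0.37

Product: 0.430 mg / 180.2 g mol⁻¹ = 2.386×10⁻⁶ mol.
Fraction absorbed: 1 − 69.0/100 = 0.3100.
Photons absorbed: 0.3100 × 2.07×10⁻⁵ = 6.417×10⁻⁶ mol.
Φ = 2.386×10⁻⁶ mol / 6.417×10⁻⁶ mol photons = 0.37.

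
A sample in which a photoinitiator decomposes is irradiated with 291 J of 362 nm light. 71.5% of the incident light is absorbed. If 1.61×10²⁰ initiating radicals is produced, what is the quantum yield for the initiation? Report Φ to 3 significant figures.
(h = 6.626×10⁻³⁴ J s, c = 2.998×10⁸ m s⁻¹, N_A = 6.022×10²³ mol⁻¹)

Φ = 0.425

Product: 1.61×10²⁰ / 6.022×10²³ = 2.674×10⁻⁴ mol.
Photon energy at 362 nm: hc/λ = (6.626×10⁻³⁴)(2.998×10⁸)/(362×10⁻⁹) = 5.487×10⁻¹⁹ J.
Photons incident: 291 / 5.487×10⁻¹⁹ = 5.303×10²⁰, i.e. 5.303×10²⁰/6.022×10²³ = 8.806×10⁻⁴ mol.
Photons absorbed: 0.715 × 8.806×10⁻⁴ = 6.296×10⁻⁴ mol.
Φ = 2.674×10⁻⁴ mol / 6.296×10⁻⁴ mol photons = 0.425.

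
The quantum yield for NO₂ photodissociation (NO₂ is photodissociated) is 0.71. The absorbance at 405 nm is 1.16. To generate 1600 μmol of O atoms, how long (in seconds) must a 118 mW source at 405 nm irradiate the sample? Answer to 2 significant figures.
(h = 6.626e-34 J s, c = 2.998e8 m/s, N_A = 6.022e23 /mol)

Product: 1600 μmol = 0.00160 mol.
Photons that must be absorbed: 0.00160 / 0.71 = 0.002254 mol.
Fraction absorbed: 1 − 10^(−1.16) = 0.9308.
Incident photons needed: 0.002254 / 0.9308 = 0.002422 mol.
Photon energy: hc/λ = 4.905e-19 J; per mole, 2.954e5 J mol⁻¹.
Energy required: 0.002422 × 2.954e5 = 715.5 J.
Time: 715.5 J / 0.118 W = 6100 s.

t ≈ 6100 s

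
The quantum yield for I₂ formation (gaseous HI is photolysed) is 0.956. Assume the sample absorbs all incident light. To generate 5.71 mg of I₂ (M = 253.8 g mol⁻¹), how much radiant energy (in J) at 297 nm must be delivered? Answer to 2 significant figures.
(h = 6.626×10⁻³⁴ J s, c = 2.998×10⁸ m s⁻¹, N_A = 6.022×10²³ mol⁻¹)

Product: 5.71 mg / 253.8 g mol⁻¹ = 2.250×10⁻⁵ mol.
Photons that must be absorbed: 2.250×10⁻⁵ / 0.956 = 2.354×10⁻⁵ mol.
Photon energy: hc/λ = 6.688×10⁻¹⁹ J; per mole, 4.028×10⁵ J mol⁻¹.
Energy required: 2.354×10⁻⁵ × 4.028×10⁵ = 9.5 J.

9.5 J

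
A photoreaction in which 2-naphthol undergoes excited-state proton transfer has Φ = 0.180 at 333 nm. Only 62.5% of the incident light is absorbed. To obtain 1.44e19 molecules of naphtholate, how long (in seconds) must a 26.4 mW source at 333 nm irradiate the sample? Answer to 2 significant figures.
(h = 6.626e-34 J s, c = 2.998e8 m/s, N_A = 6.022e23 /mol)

Product: 1.44e19 / 6.022e23 = 2.391e-5 mol.
Photons that must be absorbed: 2.391e-5 / 0.180 = 1.328e-4 mol.
Incident photons needed: 1.328e-4 / 0.625 = 2.125e-4 mol.
Photon energy: hc/λ = 5.965e-19 J; per mole, 3.592e5 J mol⁻¹.
Energy required: 2.125e-4 × 3.592e5 = 76.33 J.
Time: 76.33 J / 0.0264 W = 2900 s.

t ≈ 2900 s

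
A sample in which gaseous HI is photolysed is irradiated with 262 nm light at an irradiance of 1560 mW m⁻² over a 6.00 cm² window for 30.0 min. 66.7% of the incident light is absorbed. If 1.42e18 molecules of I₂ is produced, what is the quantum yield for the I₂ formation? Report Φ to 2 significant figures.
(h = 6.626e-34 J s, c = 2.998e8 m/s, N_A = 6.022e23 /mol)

Product: 1.42e18 / 6.022e23 = 2.358e-6 mol.
Photon energy at 262 nm: hc/λ = (6.626e-34)(2.998e8)/(262e-9) = 7.582e-19 J.
Energy delivered: (1560 mW m⁻²)(6.00e-4 m²)(1800 s) = 1.685 J.
Photons incident: 1.685 / 7.582e-19 = 2.222e18, i.e. 2.222e18/6.022e23 = 3.690e-6 mol.
Photons absorbed: 0.667 × 3.690e-6 = 2.461e-6 mol.
Φ = 2.358e-6 mol / 2.461e-6 mol photons = 0.96.

Φ = 0.96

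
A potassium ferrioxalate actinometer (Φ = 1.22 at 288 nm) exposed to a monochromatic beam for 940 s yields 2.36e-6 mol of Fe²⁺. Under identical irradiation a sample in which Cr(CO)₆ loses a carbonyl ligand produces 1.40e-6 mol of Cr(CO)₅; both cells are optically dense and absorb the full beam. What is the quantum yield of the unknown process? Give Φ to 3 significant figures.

Φ = 0.724

Photons absorbed by the actinometer: 2.36e-6 / 1.22 = 1.934e-6 mol.
Φ(unknown) = 1.40e-6 / 1.934e-6 = 0.724.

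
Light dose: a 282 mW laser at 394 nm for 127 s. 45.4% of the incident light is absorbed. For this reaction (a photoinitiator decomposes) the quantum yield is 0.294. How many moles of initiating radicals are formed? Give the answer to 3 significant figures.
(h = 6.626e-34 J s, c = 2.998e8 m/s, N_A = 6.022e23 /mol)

Photon energy at 394 nm: hc/λ = (6.626e-34)(2.998e8)/(394e-9) = 5.042e-19 J.
Energy delivered: (282 mW)(127 s) = 35.81 J.
Photons incident: 35.81 / 5.042e-19 = 7.102e19, i.e. 7.102e19/6.022e23 = 1.179e-4 mol.
Photons absorbed: 0.454 × 1.179e-4 = 5.353e-5 mol.
Product: Φ × n_abs = 0.294 × 5.353e-5 = 1.574e-5 mol.

1.57e-5 mol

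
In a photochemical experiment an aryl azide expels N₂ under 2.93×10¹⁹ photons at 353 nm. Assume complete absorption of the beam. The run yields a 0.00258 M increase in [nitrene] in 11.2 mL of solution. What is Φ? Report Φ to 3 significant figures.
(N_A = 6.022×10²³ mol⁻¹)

Φ = 0.594

Product: (0.00258 M)(0.0112 L) = 2.890×10⁻⁵ mol.
Moles of photons: 2.93×10¹⁹ / 6.022×10²³ = 4.865×10⁻⁵ mol.
Φ = 2.890×10⁻⁵ mol / 4.865×10⁻⁵ mol photons = 0.594.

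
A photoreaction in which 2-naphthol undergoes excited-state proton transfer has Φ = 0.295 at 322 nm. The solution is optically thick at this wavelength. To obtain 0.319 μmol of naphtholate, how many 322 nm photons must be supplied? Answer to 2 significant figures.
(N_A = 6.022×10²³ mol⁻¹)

6.5×10¹⁷ photons

Product: 0.319 μmol = 3.19×10⁻⁷ mol.
Photons that must be absorbed: 3.19×10⁻⁷ / 0.295 = 1.081×10⁻⁶ mol.
Photon count: 1.081×10⁻⁶ × 6.022×10²³ = 6.5×10¹⁷.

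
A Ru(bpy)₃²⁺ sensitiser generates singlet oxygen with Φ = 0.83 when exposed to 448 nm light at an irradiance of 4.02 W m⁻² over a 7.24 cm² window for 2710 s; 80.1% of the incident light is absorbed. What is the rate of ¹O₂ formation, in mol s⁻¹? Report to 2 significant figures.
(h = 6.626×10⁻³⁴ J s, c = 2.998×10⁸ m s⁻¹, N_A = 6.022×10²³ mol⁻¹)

Photon energy at 448 nm: hc/λ = (6.626×10⁻³⁴)(2.998×10⁸)/(448×10⁻⁹) = 4.434×10⁻¹⁹ J.
Energy delivered: (4.02 W m⁻²)(7.24×10⁻⁴ m²)(2710 s) = 7.887 J.
Photons incident: 7.887 / 4.434×10⁻¹⁹ = 1.779×10¹⁹, i.e. 1.779×10¹⁹/6.022×10²³ = 2.954×10⁻⁵ mol.
Photons absorbed: 0.801 × 2.954×10⁻⁵ = 2.366×10⁻⁵ mol.
Product formed: 0.83 × 2.366×10⁻⁵ = 1.964×10⁻⁵ mol.
Rate: 1.964×10⁻⁵ / 2710 s = 7.2×10⁻⁹ mol s⁻¹.

7.2×10⁻⁹ mol s⁻¹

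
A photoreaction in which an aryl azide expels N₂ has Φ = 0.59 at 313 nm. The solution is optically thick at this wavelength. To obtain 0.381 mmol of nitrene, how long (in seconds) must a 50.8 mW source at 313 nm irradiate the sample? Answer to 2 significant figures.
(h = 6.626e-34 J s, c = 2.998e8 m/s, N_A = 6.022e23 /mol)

Product: 0.381 mmol = 3.81e-4 mol.
Photons that must be absorbed: 3.81e-4 / 0.59 = 6.458e-4 mol.
Photon energy: hc/λ = 6.347e-19 J; per mole, 3.822e5 J mol⁻¹.
Energy required: 6.458e-4 × 3.822e5 = 246.8 J.
Time: 246.8 J / 0.0508 W = 4900 s.

t ≈ 4900 s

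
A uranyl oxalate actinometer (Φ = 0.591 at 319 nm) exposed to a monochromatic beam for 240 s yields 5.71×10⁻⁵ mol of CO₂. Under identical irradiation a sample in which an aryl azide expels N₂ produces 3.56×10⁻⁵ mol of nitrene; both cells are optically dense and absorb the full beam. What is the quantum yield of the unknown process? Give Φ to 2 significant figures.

Photons absorbed by the actinometer: 5.71×10⁻⁵ / 0.591 = 9.662×10⁻⁵ mol.
Φ(unknown) = 3.56×10⁻⁵ / 9.662×10⁻⁵ = 0.37.

Φ = 0.37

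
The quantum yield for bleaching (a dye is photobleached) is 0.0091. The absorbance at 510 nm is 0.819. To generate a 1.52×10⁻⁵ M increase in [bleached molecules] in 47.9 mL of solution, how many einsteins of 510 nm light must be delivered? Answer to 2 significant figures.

Product: (1.52×10⁻⁵ M)(0.0479 L) = 7.281×10⁻⁷ mol.
Photons that must be absorbed: 7.281×10⁻⁷ / 0.0091 = 8.001×10⁻⁵ mol.
Fraction absorbed: 1 − 10^(−0.819) = 0.8483.
Incident photons needed: 8.001×10⁻⁵ / 0.8483 = 9.432×10⁻⁵ mol.

9.4×10⁻⁵ einstein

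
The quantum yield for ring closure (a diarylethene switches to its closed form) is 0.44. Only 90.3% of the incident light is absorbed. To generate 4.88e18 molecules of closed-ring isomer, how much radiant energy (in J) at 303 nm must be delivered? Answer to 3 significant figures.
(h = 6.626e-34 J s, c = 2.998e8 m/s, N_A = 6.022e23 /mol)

Product: 4.88e18 / 6.022e23 = 8.104e-6 mol.
Photons that must be absorbed: 8.104e-6 / 0.44 = 1.842e-5 mol.
Incident photons needed: 1.842e-5 / 0.903 = 2.040e-5 mol.
Photon energy: hc/λ = 6.556e-19 J; per mole, 3.948e5 J mol⁻¹.
Energy required: 2.040e-5 × 3.948e5 = 8.05 J.

8.05 J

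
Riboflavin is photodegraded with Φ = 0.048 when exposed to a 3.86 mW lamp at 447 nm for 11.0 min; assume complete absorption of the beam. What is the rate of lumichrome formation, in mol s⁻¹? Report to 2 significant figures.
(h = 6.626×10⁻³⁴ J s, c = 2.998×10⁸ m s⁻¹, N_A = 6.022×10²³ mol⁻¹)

Photon energy at 447 nm: hc/λ = (6.626×10⁻³⁴)(2.998×10⁸)/(447×10⁻⁹) = 4.444×10⁻¹⁹ J.
Energy delivered: (3.86 mW)(660 s) = 2.548 J.
Photons incident: 2.548 / 4.444×10⁻¹⁹ = 5.734×10¹⁸, i.e. 5.734×10¹⁸/6.022×10²³ = 9.522×10⁻⁶ mol.
Product formed: 0.048 × 9.522×10⁻⁶ = 4.571×10⁻⁷ mol.
Rate: 4.571×10⁻⁷ / 660 s = 6.9×10⁻¹⁰ mol s⁻¹.

6.9×10⁻¹⁰ mol s⁻¹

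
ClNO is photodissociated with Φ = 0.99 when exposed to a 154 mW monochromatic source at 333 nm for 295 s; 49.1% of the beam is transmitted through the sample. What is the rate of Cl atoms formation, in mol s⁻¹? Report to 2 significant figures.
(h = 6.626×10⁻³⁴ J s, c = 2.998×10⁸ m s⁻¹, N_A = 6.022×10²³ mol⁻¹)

2.2×10⁻⁷ mol s⁻¹

Photon energy at 333 nm: hc/λ = (6.626×10⁻³⁴)(2.998×10⁸)/(333×10⁻⁹) = 5.965×10⁻¹⁹ J.
Energy delivered: (154 mW)(295 s) = 45.43 J.
Photons incident: 45.43 / 5.965×10⁻¹⁹ = 7.616×10¹⁹, i.e. 7.616×10¹⁹/6.022×10²³ = 1.265×10⁻⁴ mol.
Fraction absorbed: 1 − 49.1/100 = 0.5090.
Photons absorbed: 0.5090 × 1.265×10⁻⁴ = 6.439×10⁻⁵ mol.
Product formed: 0.99 × 6.439×10⁻⁵ = 6.375×10⁻⁵ mol.
Rate: 6.375×10⁻⁵ / 295 s = 2.2×10⁻⁷ mol s⁻¹.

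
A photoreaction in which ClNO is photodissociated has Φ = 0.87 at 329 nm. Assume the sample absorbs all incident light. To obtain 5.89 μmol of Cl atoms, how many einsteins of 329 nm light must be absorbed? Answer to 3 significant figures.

6.77×10⁻⁶ einstein

Product: 5.89 μmol = 5.89×10⁻⁶ mol.
Photons that must be absorbed: 5.89×10⁻⁶ / 0.87 = 6.770×10⁻⁶ mol.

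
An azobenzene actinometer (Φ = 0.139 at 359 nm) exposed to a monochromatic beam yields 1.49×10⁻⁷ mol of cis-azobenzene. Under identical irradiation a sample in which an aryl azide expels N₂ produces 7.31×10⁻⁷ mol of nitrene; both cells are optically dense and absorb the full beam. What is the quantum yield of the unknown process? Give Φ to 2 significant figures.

Φ = 0.68

Photons absorbed by the actinometer: 1.49×10⁻⁷ / 0.139 = 1.072×10⁻⁶ mol.
Φ(unknown) = 7.31×10⁻⁷ / 1.072×10⁻⁶ = 0.68.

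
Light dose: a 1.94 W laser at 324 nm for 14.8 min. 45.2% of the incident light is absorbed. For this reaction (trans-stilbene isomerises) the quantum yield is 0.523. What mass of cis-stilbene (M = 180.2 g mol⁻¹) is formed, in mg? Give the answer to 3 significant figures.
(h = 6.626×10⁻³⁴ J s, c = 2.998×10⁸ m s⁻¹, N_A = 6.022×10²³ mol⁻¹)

199 mg

Photon energy at 324 nm: hc/λ = (6.626×10⁻³⁴)(2.998×10⁸)/(324×10⁻⁹) = 6.131×10⁻¹⁹ J.
Energy delivered: (1.94 W)(888 s) = 1723 J.
Photons incident: 1723 / 6.131×10⁻¹⁹ = 2.810×10²¹, i.e. 2.810×10²¹/6.022×10²³ = 0.004666 mol.
Photons absorbed: 0.452 × 0.004666 = 0.002109 mol.
Product: Φ × n_abs = 0.523 × 0.002109 = 0.001103 mol.
Mass: 0.001103 × 180.2 = 0.1988 g = 199 mg.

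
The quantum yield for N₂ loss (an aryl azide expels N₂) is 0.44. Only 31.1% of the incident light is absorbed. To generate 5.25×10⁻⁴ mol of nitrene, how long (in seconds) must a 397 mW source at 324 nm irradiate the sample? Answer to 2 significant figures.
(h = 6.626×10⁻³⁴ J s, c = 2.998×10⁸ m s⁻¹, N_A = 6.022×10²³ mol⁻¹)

t ≈ 3600 s

Photons that must be absorbed: 5.25×10⁻⁴ / 0.44 = 0.001193 mol.
Incident photons needed: 0.001193 / 0.311 = 0.003836 mol.
Photon energy: hc/λ = 6.131×10⁻¹⁹ J; per mole, 3.692×10⁵ J mol⁻¹.
Energy required: 0.003836 × 3.692×10⁵ = 1416 J.
Time: 1416 J / 0.397 W = 3600 s.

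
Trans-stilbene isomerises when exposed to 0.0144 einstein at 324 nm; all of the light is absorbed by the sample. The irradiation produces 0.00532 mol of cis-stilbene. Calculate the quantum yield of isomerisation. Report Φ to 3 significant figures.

Φ = 0.369

Φ = 0.00532 mol / 0.0144 mol photons = 0.369.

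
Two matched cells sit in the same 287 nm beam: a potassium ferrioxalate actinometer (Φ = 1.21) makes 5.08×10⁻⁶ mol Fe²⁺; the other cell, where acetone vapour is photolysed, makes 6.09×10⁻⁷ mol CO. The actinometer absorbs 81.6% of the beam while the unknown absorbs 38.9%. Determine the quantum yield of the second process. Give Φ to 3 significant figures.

Photons absorbed by the actinometer: 5.08×10⁻⁶ / 1.21 = 4.198×10⁻⁶ mol.
Incident flux: 4.198×10⁻⁶ / 0.816 = 5.145×10⁻⁶ einstein.
Absorbed by unknown: 0.389 × 5.145×10⁻⁶ = 2.001×10⁻⁶ mol.
Φ(unknown) = 6.09×10⁻⁷ / 2.001×10⁻⁶ = 0.304.

Φ = 0.304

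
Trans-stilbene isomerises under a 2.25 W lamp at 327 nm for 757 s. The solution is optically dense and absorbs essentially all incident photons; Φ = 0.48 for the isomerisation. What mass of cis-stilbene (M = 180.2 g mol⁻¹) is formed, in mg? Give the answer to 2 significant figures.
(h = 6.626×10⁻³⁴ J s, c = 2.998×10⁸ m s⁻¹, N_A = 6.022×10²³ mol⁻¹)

400 mg

Photon energy at 327 nm: hc/λ = (6.626×10⁻³⁴)(2.998×10⁸)/(327×10⁻⁹) = 6.075×10⁻¹⁹ J.
Energy delivered: (2.25 W)(757 s) = 1703 J.
Photons incident: 1703 / 6.075×10⁻¹⁹ = 2.803×10²¹, i.e. 2.803×10²¹/6.022×10²³ = 0.004655 mol.
Product: Φ × n_abs = 0.48 × 0.004655 = 0.002234 mol.
Mass: 0.002234 × 180.2 = 0.4026 g = 400 mg.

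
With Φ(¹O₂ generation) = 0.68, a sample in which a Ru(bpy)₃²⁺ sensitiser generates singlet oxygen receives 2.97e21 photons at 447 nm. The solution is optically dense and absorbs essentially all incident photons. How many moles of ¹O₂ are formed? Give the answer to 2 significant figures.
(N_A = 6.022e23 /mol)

0.0034 mol

Moles of photons: 2.97e21 / 6.022e23 = 0.004932 mol.
Product: Φ × n_abs = 0.68 × 0.004932 = 0.003354 mol.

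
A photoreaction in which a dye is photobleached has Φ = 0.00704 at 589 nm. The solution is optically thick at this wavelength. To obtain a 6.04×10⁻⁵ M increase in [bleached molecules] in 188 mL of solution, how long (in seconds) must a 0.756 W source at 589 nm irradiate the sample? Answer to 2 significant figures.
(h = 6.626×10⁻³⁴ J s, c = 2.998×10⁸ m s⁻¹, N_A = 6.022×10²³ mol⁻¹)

t ≈ 430 s

Product: (6.04×10⁻⁵ M)(0.188 L) = 1.136×10⁻⁵ mol.
Photons that must be absorbed: 1.136×10⁻⁵ / 0.00704 = 0.001614 mol.
Photon energy: hc/λ = 3.373×10⁻¹⁹ J; per mole, 2.031×10⁵ J mol⁻¹.
Energy required: 0.001614 × 2.031×10⁵ = 327.8 J.
Time: 327.8 J / 0.756 W = 430 s.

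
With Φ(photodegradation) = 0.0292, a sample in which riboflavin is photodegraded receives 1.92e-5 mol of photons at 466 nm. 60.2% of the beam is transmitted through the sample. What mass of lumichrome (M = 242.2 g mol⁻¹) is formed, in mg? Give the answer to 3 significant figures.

0.0540 mg

Fraction absorbed: 1 − 60.2/100 = 0.3980.
Photons absorbed: 0.3980 × 1.92e-5 = 7.642e-6 mol.
Product: Φ × n_abs = 0.0292 × 7.642e-6 = 2.231e-7 mol.
Mass: 2.231e-7 × 242.2 = 5.403e-5 g = 0.0540 mg.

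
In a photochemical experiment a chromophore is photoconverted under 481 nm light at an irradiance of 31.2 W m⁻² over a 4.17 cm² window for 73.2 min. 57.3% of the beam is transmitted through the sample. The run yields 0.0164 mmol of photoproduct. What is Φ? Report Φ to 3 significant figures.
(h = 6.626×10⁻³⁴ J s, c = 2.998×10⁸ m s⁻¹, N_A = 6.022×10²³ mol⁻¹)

Product: 0.0164 mmol = 1.64×10⁻⁵ mol.
Photon energy at 481 nm: hc/λ = (6.626×10⁻³⁴)(2.998×10⁸)/(481×10⁻⁹) = 4.130×10⁻¹⁹ J.
Energy delivered: (31.2 W m⁻²)(4.17×10⁻⁴ m²)(4392 s) = 57.14 J.
Photons incident: 57.14 / 4.130×10⁻¹⁹ = 1.384×10²⁰, i.e. 1.384×10²⁰/6.022×10²³ = 2.298×10⁻⁴ mol.
Fraction absorbed: 1 − 57.3/100 = 0.4270.
Photons absorbed: 0.4270 × 2.298×10⁻⁴ = 9.812×10⁻⁵ mol.
Φ = 1.64×10⁻⁵ mol / 9.812×10⁻⁵ mol photons = 0.167.

Φ = 0.167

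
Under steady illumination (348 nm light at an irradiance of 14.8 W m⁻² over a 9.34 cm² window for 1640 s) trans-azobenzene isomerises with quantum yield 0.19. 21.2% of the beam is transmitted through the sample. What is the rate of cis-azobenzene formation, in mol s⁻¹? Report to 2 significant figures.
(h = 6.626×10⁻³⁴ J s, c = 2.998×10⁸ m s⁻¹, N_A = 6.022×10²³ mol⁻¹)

Photon energy at 348 nm: hc/λ = (6.626×10⁻³⁴)(2.998×10⁸)/(348×10⁻⁹) = 5.708×10⁻¹⁹ J.
Energy delivered: (14.8 W m⁻²)(9.34×10⁻⁴ m²)(1640 s) = 22.67 J.
Photons incident: 22.67 / 5.708×10⁻¹⁹ = 3.972×10¹⁹, i.e. 3.972×10¹⁹/6.022×10²³ = 6.596×10⁻⁵ mol.
Fraction absorbed: 1 − 21.2/100 = 0.7880.
Photons absorbed: 0.7880 × 6.596×10⁻⁵ = 5.198×10⁻⁵ mol.
Product formed: 0.19 × 5.198×10⁻⁵ = 9.876×10⁻⁶ mol.
Rate: 9.876×10⁻⁶ / 1640 s = 6.0×10⁻⁹ mol s⁻¹.

6.0×10⁻⁹ mol s⁻¹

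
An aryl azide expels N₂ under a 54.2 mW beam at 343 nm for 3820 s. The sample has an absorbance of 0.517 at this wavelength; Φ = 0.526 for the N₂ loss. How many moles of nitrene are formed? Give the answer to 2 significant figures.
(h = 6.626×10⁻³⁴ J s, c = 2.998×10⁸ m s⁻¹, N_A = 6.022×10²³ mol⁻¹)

Photon energy at 343 nm: hc/λ = (6.626×10⁻³⁴)(2.998×10⁸)/(343×10⁻⁹) = 5.791×10⁻¹⁹ J.
Energy delivered: (54.2 mW)(3820 s) = 207.0 J.
Photons incident: 207.0 / 5.791×10⁻¹⁹ = 3.575×10²⁰, i.e. 3.575×10²⁰/6.022×10²³ = 5.937×10⁻⁴ mol.
Fraction absorbed: 1 − 10^(−0.517) = 0.6959.
Photons absorbed: 0.6959 × 5.937×10⁻⁴ = 4.132×10⁻⁴ mol.
Product: Φ × n_abs = 0.526 × 4.132×10⁻⁴ = 2.173×10⁻⁴ mol.

2.2×10⁻⁴ mol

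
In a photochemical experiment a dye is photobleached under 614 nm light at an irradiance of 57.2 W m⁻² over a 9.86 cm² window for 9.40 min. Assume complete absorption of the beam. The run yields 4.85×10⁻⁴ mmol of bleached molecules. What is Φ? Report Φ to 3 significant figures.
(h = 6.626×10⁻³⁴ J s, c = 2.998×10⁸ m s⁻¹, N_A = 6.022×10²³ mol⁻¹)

Product: 4.85×10⁻⁴ mmol = 4.85×10⁻⁷ mol.
Photon energy at 614 nm: hc/λ = (6.626×10⁻³⁴)(2.998×10⁸)/(614×10⁻⁹) = 3.235×10⁻¹⁹ J.
Energy delivered: (57.2 W m⁻²)(9.86×10⁻⁴ m²)(564 s) = 31.81 J.
Photons incident: 31.81 / 3.235×10⁻¹⁹ = 9.833×10¹⁹, i.e. 9.833×10¹⁹/6.022×10²³ = 1.633×10⁻⁴ mol.
Φ = 4.85×10⁻⁷ mol / 1.633×10⁻⁴ mol photons = 0.00297.

Φ = 0.00297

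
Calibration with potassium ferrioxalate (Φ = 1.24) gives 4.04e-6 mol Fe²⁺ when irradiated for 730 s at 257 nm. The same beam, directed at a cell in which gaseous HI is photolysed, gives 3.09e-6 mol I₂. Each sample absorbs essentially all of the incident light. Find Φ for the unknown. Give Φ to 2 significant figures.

Φ = 0.95

Photons absorbed by the actinometer: 4.04e-6 / 1.24 = 3.258e-6 mol.
Φ(unknown) = 3.09e-6 / 3.258e-6 = 0.95.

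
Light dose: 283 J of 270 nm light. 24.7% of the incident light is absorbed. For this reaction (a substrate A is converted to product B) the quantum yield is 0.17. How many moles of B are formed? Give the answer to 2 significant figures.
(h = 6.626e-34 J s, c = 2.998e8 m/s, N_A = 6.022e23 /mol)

Photon energy at 270 nm: hc/λ = (6.626e-34)(2.998e8)/(270e-9) = 7.357e-19 J.
Photons incident: 283 / 7.357e-19 = 3.847e20, i.e. 3.847e20/6.022e23 = 6.388e-4 mol.
Photons absorbed: 0.247 × 6.388e-4 = 1.578e-4 mol.
Product: Φ × n_abs = 0.17 × 1.578e-4 = 2.683e-5 mol.

2.7e-5 mol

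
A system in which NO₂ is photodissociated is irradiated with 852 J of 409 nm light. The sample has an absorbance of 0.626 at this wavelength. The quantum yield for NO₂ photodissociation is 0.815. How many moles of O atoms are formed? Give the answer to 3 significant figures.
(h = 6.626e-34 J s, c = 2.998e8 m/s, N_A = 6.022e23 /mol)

Photon energy at 409 nm: hc/λ = (6.626e-34)(2.998e8)/(409e-9) = 4.857e-19 J.
Photons incident: 852 / 4.857e-19 = 1.754e21, i.e. 1.754e21/6.022e23 = 0.002913 mol.
Fraction absorbed: 1 − 10^(−0.626) = 0.7634.
Photons absorbed: 0.7634 × 0.002913 = 0.002224 mol.
Product: Φ × n_abs = 0.815 × 0.002224 = 0.001813 mol.

0.00181 mol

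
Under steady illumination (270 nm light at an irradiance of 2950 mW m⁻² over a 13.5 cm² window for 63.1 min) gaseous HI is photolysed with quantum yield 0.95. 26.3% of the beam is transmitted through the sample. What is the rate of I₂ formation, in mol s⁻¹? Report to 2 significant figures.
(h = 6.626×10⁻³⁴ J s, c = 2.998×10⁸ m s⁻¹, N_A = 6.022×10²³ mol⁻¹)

Photon energy at 270 nm: hc/λ = (6.626×10⁻³⁴)(2.998×10⁸)/(270×10⁻⁹) = 7.357×10⁻¹⁹ J.
Energy delivered: (2950 mW m⁻²)(13.5×10⁻⁴ m²)(3786 s) = 15.08 J.
Photons incident: 15.08 / 7.357×10⁻¹⁹ = 2.050×10¹⁹, i.e. 2.050×10¹⁹/6.022×10²³ = 3.404×10⁻⁵ mol.
Fraction absorbed: 1 − 26.3/100 = 0.7370.
Photons absorbed: 0.7370 × 3.404×10⁻⁵ = 2.509×10⁻⁵ mol.
Product formed: 0.95 × 2.509×10⁻⁵ = 2.384×10⁻⁵ mol.
Rate: 2.384×10⁻⁵ / 3786 s = 6.3×10⁻⁹ mol s⁻¹.

6.3×10⁻⁹ mol s⁻¹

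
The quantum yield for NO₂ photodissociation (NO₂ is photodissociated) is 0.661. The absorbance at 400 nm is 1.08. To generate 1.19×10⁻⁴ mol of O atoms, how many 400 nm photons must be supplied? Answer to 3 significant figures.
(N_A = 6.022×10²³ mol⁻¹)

Photons that must be absorbed: 1.19×10⁻⁴ / 0.661 = 1.800×10⁻⁴ mol.
Fraction absorbed: 1 − 10^(−1.08) = 0.9168.
Incident photons needed: 1.800×10⁻⁴ / 0.9168 = 1.963×10⁻⁴ mol.
Photon count: 1.963×10⁻⁴ × 6.022×10²³ = 1.18×10²⁰.

1.18×10²⁰ photons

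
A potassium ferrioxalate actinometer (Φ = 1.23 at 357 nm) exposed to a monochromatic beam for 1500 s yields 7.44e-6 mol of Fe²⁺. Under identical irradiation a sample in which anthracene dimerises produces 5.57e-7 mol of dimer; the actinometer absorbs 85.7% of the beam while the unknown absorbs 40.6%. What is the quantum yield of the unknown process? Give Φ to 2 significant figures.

Φ = 0.19

Photons absorbed by the actinometer: 7.44e-6 / 1.23 = 6.049e-6 mol.
Incident flux: 6.049e-6 / 0.857 = 7.058e-6 einstein.
Absorbed by unknown: 0.406 × 7.058e-6 = 2.866e-6 mol.
Φ(unknown) = 5.57e-7 / 2.866e-6 = 0.19.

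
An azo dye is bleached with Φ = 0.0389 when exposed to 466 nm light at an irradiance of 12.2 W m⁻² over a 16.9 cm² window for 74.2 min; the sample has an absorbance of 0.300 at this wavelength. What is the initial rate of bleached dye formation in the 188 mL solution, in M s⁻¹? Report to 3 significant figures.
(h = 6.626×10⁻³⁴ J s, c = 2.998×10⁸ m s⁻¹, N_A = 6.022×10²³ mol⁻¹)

8.29×10⁻⁹ M s⁻¹

Photon energy at 466 nm: hc/λ = (6.626×10⁻³⁴)(2.998×10⁸)/(466×10⁻⁹) = 4.263×10⁻¹⁹ J.
Energy delivered: (12.2 W m⁻²)(16.9×10⁻⁴ m²)(4452 s) = 91.79 J.
Photons incident: 91.79 / 4.263×10⁻¹⁹ = 2.153×10²⁰, i.e. 2.153×10²⁰/6.022×10²³ = 3.575×10⁻⁴ mol.
Fraction absorbed: 1 − 10^(−0.300) = 0.4988.
Photons absorbed: 0.4988 × 3.575×10⁻⁴ = 1.783×10⁻⁴ mol.
Product formed: 0.0389 × 1.783×10⁻⁴ = 6.936×10⁻⁶ mol.
Rate: 6.936×10⁻⁶ mol / (4452 s × 0.188 L) = 8.29×10⁻⁹ M s⁻¹.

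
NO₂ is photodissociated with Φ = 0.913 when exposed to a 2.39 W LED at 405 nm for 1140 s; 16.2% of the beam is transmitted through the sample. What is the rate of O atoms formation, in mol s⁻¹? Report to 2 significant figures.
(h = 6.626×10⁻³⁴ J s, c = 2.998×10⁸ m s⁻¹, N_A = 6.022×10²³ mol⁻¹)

6.2×10⁻⁶ mol s⁻¹

Photon energy at 405 nm: hc/λ = (6.626×10⁻³⁴)(2.998×10⁸)/(405×10⁻⁹) = 4.905×10⁻¹⁹ J.
Energy delivered: (2.39 W)(1140 s) = 2725 J.
Photons incident: 2725 / 4.905×10⁻¹⁹ = 5.556×10²¹, i.e. 5.556×10²¹/6.022×10²³ = 0.009226 mol.
Fraction absorbed: 1 − 16.2/100 = 0.8380.
Photons absorbed: 0.8380 × 0.009226 = 0.007731 mol.
Product formed: 0.913 × 0.007731 = 0.007058 mol.
Rate: 0.007058 / 1140 s = 6.2×10⁻⁶ mol s⁻¹.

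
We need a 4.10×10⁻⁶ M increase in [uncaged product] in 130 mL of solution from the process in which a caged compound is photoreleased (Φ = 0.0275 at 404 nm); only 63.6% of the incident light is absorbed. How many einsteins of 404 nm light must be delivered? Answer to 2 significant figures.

Product: (4.10×10⁻⁶ M)(0.13 L) = 5.330×10⁻⁷ mol.
Photons that must be absorbed: 5.330×10⁻⁷ / 0.0275 = 1.938×10⁻⁵ mol.
Incident photons needed: 1.938×10⁻⁵ / 0.636 = 3.047×10⁻⁵ mol.

3.0×10⁻⁵ einstein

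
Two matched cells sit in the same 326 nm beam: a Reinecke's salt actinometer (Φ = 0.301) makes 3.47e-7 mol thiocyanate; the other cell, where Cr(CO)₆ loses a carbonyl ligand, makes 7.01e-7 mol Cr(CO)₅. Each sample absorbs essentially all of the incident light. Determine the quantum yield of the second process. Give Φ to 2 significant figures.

Φ = 0.61

Photons absorbed by the actinometer: 3.47e-7 / 0.301 = 1.153e-6 mol.
Φ(unknown) = 7.01e-7 / 1.153e-6 = 0.61.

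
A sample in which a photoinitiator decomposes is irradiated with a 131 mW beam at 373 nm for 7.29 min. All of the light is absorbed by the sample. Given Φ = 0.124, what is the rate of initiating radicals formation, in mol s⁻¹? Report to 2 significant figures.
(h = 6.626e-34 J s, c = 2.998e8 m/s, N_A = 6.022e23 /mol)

Photon energy at 373 nm: hc/λ = (6.626e-34)(2.998e8)/(373e-9) = 5.326e-19 J.
Energy delivered: (131 mW)(437.4 s) = 57.30 J.
Photons incident: 57.30 / 5.326e-19 = 1.076e20, i.e. 1.076e20/6.022e23 = 1.787e-4 mol.
Product formed: 0.124 × 1.787e-4 = 2.216e-5 mol.
Rate: 2.216e-5 / 437.4 s = 5.1e-8 mol s⁻¹.

5.1e-8 mol s⁻¹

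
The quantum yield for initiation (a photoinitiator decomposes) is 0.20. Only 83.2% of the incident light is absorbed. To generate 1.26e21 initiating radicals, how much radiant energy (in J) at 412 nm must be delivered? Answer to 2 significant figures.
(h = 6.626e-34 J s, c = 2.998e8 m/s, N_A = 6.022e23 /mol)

3700 J

Product: 1.26e21 / 6.022e23 = 0.002092 mol.
Photons that must be absorbed: 0.002092 / 0.20 = 0.01046 mol.
Incident photons needed: 0.01046 / 0.832 = 0.01257 mol.
Photon energy: hc/λ = 4.822e-19 J; per mole, 2.904e5 J mol⁻¹.
Energy required: 0.01257 × 2.904e5 = 3700 J.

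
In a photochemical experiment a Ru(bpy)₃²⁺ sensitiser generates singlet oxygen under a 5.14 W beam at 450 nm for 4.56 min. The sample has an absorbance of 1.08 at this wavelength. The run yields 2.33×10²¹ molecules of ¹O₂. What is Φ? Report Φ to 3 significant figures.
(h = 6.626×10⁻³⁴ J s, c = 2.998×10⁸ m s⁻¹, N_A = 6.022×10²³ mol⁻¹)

Product: 2.33×10²¹ / 6.022×10²³ = 0.003869 mol.
Photon energy at 450 nm: hc/λ = (6.626×10⁻³⁴)(2.998×10⁸)/(450×10⁻⁹) = 4.414×10⁻¹⁹ J.
Energy delivered: (5.14 W)(273.6 s) = 1406 J.
Photons incident: 1406 / 4.414×10⁻¹⁹ = 3.185×10²¹, i.e. 3.185×10²¹/6.022×10²³ = 0.005289 mol.
Fraction absorbed: 1 − 10^(−1.08) = 0.9168.
Photons absorbed: 0.9168 × 0.005289 = 0.004849 mol.
Φ = 0.003869 mol / 0.004849 mol photons = 0.798.

Φ = 0.798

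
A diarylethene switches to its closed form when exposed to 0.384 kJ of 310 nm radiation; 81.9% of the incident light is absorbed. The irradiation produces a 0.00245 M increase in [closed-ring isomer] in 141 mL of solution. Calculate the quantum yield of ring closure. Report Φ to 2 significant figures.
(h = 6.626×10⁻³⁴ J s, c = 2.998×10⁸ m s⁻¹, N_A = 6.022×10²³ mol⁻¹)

Φ = 0.42

Product: (0.00245 M)(0.141 L) = 3.454×10⁻⁴ mol.
Photon energy at 310 nm: hc/λ = (6.626×10⁻³⁴)(2.998×10⁸)/(310×10⁻⁹) = 6.408×10⁻¹⁹ J.
Incident energy: 0.384 kJ = 384 J.
Photons incident: 384 / 6.408×10⁻¹⁹ = 5.993×10²⁰, i.e. 5.993×10²⁰/6.022×10²³ = 9.952×10⁻⁴ mol.
Photons absorbed: 0.819 × 9.952×10⁻⁴ = 8.151×10⁻⁴ mol.
Φ = 3.454×10⁻⁴ mol / 8.151×10⁻⁴ mol photons = 0.42.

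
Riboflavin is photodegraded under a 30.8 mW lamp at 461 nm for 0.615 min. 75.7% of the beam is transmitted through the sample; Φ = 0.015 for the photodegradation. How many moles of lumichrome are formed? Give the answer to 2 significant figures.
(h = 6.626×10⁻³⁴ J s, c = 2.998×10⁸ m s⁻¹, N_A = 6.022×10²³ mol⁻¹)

Photon energy at 461 nm: hc/λ = (6.626×10⁻³⁴)(2.998×10⁸)/(461×10⁻⁹) = 4.309×10⁻¹⁹ J.
Energy delivered: (30.8 mW)(36.9 s) = 1.137 J.
Photons incident: 1.137 / 4.309×10⁻¹⁹ = 2.639×10¹⁸, i.e. 2.639×10¹⁸/6.022×10²³ = 4.382×10⁻⁶ mol.
Fraction absorbed: 1 − 75.7/100 = 0.2430.
Photons absorbed: 0.2430 × 4.382×10⁻⁶ = 1.065×10⁻⁶ mol.
Product: Φ × n_abs = 0.015 × 1.065×10⁻⁶ = 1.598×10⁻⁸ mol.

1.6×10⁻⁸ mol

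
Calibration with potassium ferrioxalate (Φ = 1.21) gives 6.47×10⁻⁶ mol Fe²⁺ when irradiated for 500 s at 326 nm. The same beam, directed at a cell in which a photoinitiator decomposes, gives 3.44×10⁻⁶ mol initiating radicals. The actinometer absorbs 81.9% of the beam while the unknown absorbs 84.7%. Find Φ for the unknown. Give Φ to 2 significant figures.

Photons absorbed by the actinometer: 6.47×10⁻⁶ / 1.21 = 5.347×10⁻⁶ mol.
Incident flux: 5.347×10⁻⁶ / 0.819 = 6.529×10⁻⁶ einstein.
Absorbed by unknown: 0.847 × 6.529×10⁻⁶ = 5.530×10⁻⁶ mol.
Φ(unknown) = 3.44×10⁻⁶ / 5.530×10⁻⁶ = 0.62.

Φ = 0.62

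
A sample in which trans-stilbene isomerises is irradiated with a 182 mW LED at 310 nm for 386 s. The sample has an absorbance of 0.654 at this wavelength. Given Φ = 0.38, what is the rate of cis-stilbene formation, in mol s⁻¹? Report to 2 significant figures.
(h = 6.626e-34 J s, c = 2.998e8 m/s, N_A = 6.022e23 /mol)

Photon energy at 310 nm: hc/λ = (6.626e-34)(2.998e8)/(310e-9) = 6.408e-19 J.
Energy delivered: (182 mW)(386 s) = 70.25 J.
Photons incident: 70.25 / 6.408e-19 = 1.096e20, i.e. 1.096e20/6.022e23 = 1.820e-4 mol.
Fraction absorbed: 1 − 10^(−0.654) = 0.7782.
Photons absorbed: 0.7782 × 1.820e-4 = 1.416e-4 mol.
Product formed: 0.38 × 1.416e-4 = 5.381e-5 mol.
Rate: 5.381e-5 / 386 s = 1.4e-7 mol s⁻¹.

1.4e-7 mol s⁻¹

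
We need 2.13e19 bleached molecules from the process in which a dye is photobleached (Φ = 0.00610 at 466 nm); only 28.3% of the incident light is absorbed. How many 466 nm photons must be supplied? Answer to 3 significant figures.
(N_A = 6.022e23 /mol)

Product: 2.13e19 / 6.022e23 = 3.537e-5 mol.
Photons that must be absorbed: 3.537e-5 / 0.00610 = 0.005798 mol.
Incident photons needed: 0.005798 / 0.283 = 0.02049 mol.
Photon count: 0.02049 × 6.022e23 = 1.23e22.

1.23e22 photons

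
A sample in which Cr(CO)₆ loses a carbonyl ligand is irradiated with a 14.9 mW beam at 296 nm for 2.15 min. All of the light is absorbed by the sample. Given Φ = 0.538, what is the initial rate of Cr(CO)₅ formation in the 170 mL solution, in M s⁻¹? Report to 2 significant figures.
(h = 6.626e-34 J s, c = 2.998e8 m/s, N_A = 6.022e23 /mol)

Photon energy at 296 nm: hc/λ = (6.626e-34)(2.998e8)/(296e-9) = 6.711e-19 J.
Energy delivered: (14.9 mW)(129 s) = 1.922 J.
Photons incident: 1.922 / 6.711e-19 = 2.864e18, i.e. 2.864e18/6.022e23 = 4.756e-6 mol.
Product formed: 0.538 × 4.756e-6 = 2.559e-6 mol.
Rate: 2.559e-6 mol / (129 s × 0.17 L) = 1.2e-7 M s⁻¹.

1.2e-7 M s⁻¹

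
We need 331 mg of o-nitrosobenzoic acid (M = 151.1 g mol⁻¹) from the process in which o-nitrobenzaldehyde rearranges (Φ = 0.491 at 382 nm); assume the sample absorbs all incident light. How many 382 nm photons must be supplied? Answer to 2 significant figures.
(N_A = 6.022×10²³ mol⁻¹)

Product: 331 mg / 151.1 g mol⁻¹ = 0.002191 mol.
Photons that must be absorbed: 0.002191 / 0.491 = 0.004462 mol.
Photon count: 0.004462 × 6.022×10²³ = 2.7×10²¹.

2.7×10²¹ photons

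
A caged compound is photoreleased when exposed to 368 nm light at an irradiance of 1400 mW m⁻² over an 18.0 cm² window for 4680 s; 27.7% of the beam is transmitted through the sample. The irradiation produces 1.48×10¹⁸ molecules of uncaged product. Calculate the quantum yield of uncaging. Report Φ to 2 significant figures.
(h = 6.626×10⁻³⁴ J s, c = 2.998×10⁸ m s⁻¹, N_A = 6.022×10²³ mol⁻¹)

Φ = 0.094

Product: 1.48×10¹⁸ / 6.022×10²³ = 2.458×10⁻⁶ mol.
Photon energy at 368 nm: hc/λ = (6.626×10⁻³⁴)(2.998×10⁸)/(368×10⁻⁹) = 5.398×10⁻¹⁹ J.
Energy delivered: (1400 mW m⁻²)(18.0×10⁻⁴ m²)(4680 s) = 11.79 J.
Photons incident: 11.79 / 5.398×10⁻¹⁹ = 2.184×10¹⁹, i.e. 2.184×10¹⁹/6.022×10²³ = 3.627×10⁻⁵ mol.
Fraction absorbed: 1 − 27.7/100 = 0.7230.
Photons absorbed: 0.7230 × 3.627×10⁻⁵ = 2.622×10⁻⁵ mol.
Φ = 2.458×10⁻⁶ mol / 2.622×10⁻⁵ mol photons = 0.094.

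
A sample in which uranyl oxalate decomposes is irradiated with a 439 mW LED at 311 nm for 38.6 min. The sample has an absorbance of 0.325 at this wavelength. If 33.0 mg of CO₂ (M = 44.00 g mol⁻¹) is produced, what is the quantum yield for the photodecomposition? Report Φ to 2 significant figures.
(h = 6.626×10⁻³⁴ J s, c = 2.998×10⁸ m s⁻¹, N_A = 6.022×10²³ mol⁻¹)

Φ = 0.54

Product: 33.0 mg / 44.00 g mol⁻¹ = 7.500×10⁻⁴ mol.
Photon energy at 311 nm: hc/λ = (6.626×10⁻³⁴)(2.998×10⁸)/(311×10⁻⁹) = 6.387×10⁻¹⁹ J.
Energy delivered: (439 mW)(2316 s) = 1017 J.
Photons incident: 1017 / 6.387×10⁻¹⁹ = 1.592×10²¹, i.e. 1.592×10²¹/6.022×10²³ = 0.002644 mol.
Fraction absorbed: 1 − 10^(−0.325) = 0.5268.
Photons absorbed: 0.5268 × 0.002644 = 0.001393 mol.
Φ = 7.500×10⁻⁴ mol / 0.001393 mol photons = 0.54.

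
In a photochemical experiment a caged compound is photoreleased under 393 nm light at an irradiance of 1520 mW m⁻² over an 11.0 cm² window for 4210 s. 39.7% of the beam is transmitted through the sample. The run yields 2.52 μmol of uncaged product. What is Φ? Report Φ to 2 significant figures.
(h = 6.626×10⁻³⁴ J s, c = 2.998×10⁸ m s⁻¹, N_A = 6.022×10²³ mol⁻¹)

Product: 2.52 μmol = 2.52×10⁻⁶ mol.
Photon energy at 393 nm: hc/λ = (6.626×10⁻³⁴)(2.998×10⁸)/(393×10⁻⁹) = 5.055×10⁻¹⁹ J.
Energy delivered: (1520 mW m⁻²)(11.0×10⁻⁴ m²)(4210 s) = 7.039 J.
Photons incident: 7.039 / 5.055×10⁻¹⁹ = 1.392×10¹⁹, i.e. 1.392×10¹⁹/6.022×10²³ = 2.312×10⁻⁵ mol.
Fraction absorbed: 1 − 39.7/100 = 0.6030.
Photons absorbed: 0.6030 × 2.312×10⁻⁵ = 1.394×10⁻⁵ mol.
Φ = 2.52×10⁻⁶ mol / 1.394×10⁻⁵ mol photons = 0.18.

Φ = 0.18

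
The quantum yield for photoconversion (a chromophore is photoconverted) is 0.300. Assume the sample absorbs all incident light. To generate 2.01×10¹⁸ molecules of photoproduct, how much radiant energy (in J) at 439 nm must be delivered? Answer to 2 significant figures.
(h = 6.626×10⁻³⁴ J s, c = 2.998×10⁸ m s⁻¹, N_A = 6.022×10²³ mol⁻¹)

3.0 J

Product: 2.01×10¹⁸ / 6.022×10²³ = 3.338×10⁻⁶ mol.
Photons that must be absorbed: 3.338×10⁻⁶ / 0.300 = 1.113×10⁻⁵ mol.
Photon energy: hc/λ = 4.525×10⁻¹⁹ J; per mole, 2.725×10⁵ J mol⁻¹.
Energy required: 1.113×10⁻⁵ × 2.725×10⁵ = 3.0 J.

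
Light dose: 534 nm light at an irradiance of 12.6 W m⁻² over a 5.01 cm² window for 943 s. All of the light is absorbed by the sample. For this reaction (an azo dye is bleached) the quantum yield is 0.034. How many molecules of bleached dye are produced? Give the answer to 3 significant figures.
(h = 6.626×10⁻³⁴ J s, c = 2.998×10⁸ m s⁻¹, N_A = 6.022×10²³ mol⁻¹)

Photon energy at 534 nm: hc/λ = (6.626×10⁻³⁴)(2.998×10⁸)/(534×10⁻⁹) = 3.720×10⁻¹⁹ J.
Energy delivered: (12.6 W m⁻²)(5.01×10⁻⁴ m²)(943 s) = 5.953 J.
Photons incident: 5.953 / 3.720×10⁻¹⁹ = 1.600×10¹⁹, i.e. 1.600×10¹⁹/6.022×10²³ = 2.657×10⁻⁵ mol.
Product: Φ × n_abs = 0.034 × 2.657×10⁻⁵ = 9.034×10⁻⁷ mol.
As a count: 9.034×10⁻⁷ × 6.022×10²³ = 5.44×10¹⁷.

5.44×10¹⁷ molecules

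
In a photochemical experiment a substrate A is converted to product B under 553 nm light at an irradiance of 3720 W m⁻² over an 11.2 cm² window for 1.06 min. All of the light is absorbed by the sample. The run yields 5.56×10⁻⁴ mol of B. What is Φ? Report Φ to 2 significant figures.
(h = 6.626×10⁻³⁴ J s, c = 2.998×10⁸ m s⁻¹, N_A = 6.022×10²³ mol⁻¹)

Φ = 0.45

Photon energy at 553 nm: hc/λ = (6.626×10⁻³⁴)(2.998×10⁸)/(553×10⁻⁹) = 3.592×10⁻¹⁹ J.
Energy delivered: (3720 W m⁻²)(11.2×10⁻⁴ m²)(63.6 s) = 265.0 J.
Photons incident: 265.0 / 3.592×10⁻¹⁹ = 7.378×10²⁰, i.e. 7.378×10²⁰/6.022×10²³ = 0.001225 mol.
Φ = 5.56×10⁻⁴ mol / 0.001225 mol photons = 0.45.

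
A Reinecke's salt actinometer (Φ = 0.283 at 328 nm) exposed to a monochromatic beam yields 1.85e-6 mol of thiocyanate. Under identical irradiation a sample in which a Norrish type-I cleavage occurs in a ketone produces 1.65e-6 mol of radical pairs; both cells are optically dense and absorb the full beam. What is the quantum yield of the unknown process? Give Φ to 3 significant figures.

Photons absorbed by the actinometer: 1.85e-6 / 0.283 = 6.537e-6 mol.
Φ(unknown) = 1.65e-6 / 6.537e-6 = 0.252.

Φ = 0.252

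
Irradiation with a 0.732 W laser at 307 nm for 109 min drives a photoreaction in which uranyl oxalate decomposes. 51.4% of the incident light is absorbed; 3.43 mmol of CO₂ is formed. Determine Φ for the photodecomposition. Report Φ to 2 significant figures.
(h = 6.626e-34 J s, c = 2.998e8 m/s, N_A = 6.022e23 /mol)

Product: 3.43 mmol = 0.00343 mol.
Photon energy at 307 nm: hc/λ = (6.626e-34)(2.998e8)/(307e-9) = 6.471e-19 J.
Energy delivered: (0.732 W)(6540 s) = 4787 J.
Photons incident: 4787 / 6.471e-19 = 7.398e21, i.e. 7.398e21/6.022e23 = 0.01228 mol.
Photons absorbed: 0.514 × 0.01228 = 0.006312 mol.
Φ = 0.00343 mol / 0.006312 mol photons = 0.54.

Φ = 0.54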